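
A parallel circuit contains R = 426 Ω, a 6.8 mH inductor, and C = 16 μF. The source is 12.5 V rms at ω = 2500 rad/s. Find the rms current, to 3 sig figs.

X_L = ωL = 17.0 Ω
X_C = 1/(ωC) = 25.0 Ω
Parallel: admittances add. Y = 1/R + 1/(jωL) + jωC
Y = (0.00235 − j0.0188) S
|Y| = 0.0190 S → |Z| = 1/|Y| = 52.7 Ω, ∠Z = −∠Y = 82.9°
I = V/|Z| = 12.5/52.7 = 237 mA

237 mA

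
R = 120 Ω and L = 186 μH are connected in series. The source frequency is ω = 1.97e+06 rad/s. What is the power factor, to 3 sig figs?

0.311

X_L = ωL = 366 Ω
Z = 120 + j366 Ω
|Z| = √(120² + 366²) = 386 Ω
∠Z = arctan(366/120) = 71.9°
cos φ = cos(71.9°) = 0.311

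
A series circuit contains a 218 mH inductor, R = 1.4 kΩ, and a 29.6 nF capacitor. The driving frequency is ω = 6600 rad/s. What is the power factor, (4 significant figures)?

0.3556

X_L = ωL = 1439 Ω
X_C = 1/(ωC) = 5119 Ω
Net reactance X = X_L − X_C = -3680 Ω
Z = 1400 − j3680 Ω
|Z| = √(1400² + 3680²) = 3937 Ω
∠Z = arctan(-3680/1400) = -69.17°
cos φ = cos(-69.17°) = 0.3556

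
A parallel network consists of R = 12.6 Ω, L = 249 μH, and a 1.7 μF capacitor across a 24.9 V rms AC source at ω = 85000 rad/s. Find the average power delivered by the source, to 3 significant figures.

49.2 W

X_L = ωL = 21.2 Ω
X_C = 1/(ωC) = 6.92 Ω
Parallel: admittances add. Y = 1/R + 1/(jωL) + jωC
Y = (0.0794 + j0.0973) S
|Y| = 0.126 S → |Z| = 1/|Y| = 7.97 Ω, ∠Z = −∠Y = -50.8°
I = V/|Z| = 3.13 A
P = VI cos φ = 24.9 × 3.13 × cos(-50.8°) = 49.2 W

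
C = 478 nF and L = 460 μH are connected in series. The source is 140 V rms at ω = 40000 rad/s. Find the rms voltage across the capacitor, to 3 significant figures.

216 V

X_L = ωL = 18.4 Ω
X_C = 1/(ωC) = 52.3 Ω
Net reactance X = X_L − X_C = -33.9 Ω
Z = − j33.9 Ω
|Z| = √(0² + 33.9²) = 33.9 Ω
I = V/|Z| = 4.13 A
V_C = I·|Z_C| = 4.13 × 52.3 = 216 V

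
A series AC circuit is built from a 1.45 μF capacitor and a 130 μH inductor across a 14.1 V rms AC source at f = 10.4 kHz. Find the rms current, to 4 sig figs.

ω = 2πf = 65350 rad/s
X_L = ωL = 8.495 Ω
X_C = 1/(ωC) = 10.55 Ω
Net reactance X = X_L − X_C = -2.059 Ω
Z = − j2.059 Ω
|Z| = √(0² + 2.059²) = 2.059 Ω
I = V/|Z| = 14.1/2.059 = 6.847 A

6.847 A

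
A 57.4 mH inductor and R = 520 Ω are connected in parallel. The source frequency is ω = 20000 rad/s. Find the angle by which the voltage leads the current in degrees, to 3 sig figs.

X_L = ωL = 1150 Ω
Parallel: admittances add. Y = 1/R + 1/(jωL)
Y = (0.00192 − j0.000871) S
|Y| = 0.00211 S → |Z| = 1/|Y| = 474 Ω, ∠Z = −∠Y = 24.4°

24.4°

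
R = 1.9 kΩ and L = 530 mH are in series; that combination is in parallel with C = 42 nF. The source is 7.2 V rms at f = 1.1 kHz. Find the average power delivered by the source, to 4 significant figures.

5.784 mW

ω = 2πf = 6912 rad/s
X_L = ωL = 3663 Ω
X_C = 1/(ωC) = 3445 Ω
Branch 1 (R+jX_L): Z₁ = 1900 + j3663 Ω, |Z₁| = 4127 Ω
Branch 2 (−jX_C): Z₂ = −j3445 Ω
Parallel: Z = Z₁Z₂/(Z₁+Z₂), |Z| = 7433 Ω, ∠Z = -33.97°
I = V/|Z| = 968.7 μA
P = VI cos φ = 7.2 × 0.0009687 × cos(-33.97°) = 5.784 mW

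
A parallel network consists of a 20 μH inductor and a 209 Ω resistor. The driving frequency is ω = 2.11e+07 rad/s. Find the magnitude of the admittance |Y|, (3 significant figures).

5.34 mS

X_L = ωL = 422 Ω
Parallel: admittances add. Y = 1/R + 1/(jωL)
Y = (0.00478 − j0.00237) S
|Y| = 0.00534 S → |Z| = 1/|Y| = 187 Ω, ∠Z = −∠Y = 26.3°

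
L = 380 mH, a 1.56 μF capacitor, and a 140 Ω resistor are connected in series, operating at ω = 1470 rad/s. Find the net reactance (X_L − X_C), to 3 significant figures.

X_L = ωL = 559 Ω
X_C = 1/(ωC) = 436 Ω
X = 559 − 436 = 123 Ω

123 Ω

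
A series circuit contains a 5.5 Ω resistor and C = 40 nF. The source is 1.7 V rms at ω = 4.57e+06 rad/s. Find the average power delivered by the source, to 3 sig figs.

264 mW

X_C = 1/(ωC) = 5.47 Ω
Z = 5.50 − j5.47 Ω
|Z| = √(5.50² + 5.47²) = 7.76 Ω
∠Z = arctan(-5.47/5.50) = -44.8°
I = V/|Z| = 219 mA
P = VI cos φ = 1.7 × 0.219 × cos(-44.8°) = 264 mW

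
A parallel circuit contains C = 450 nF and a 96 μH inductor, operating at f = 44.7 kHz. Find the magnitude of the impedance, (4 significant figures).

ω = 2πf = 280900 rad/s
X_L = ωL = 26.96 Ω
X_C = 1/(ωC) = 7.912 Ω
Parallel: admittances add. Y = 1/(jωL) + jωC
Y = (0 + j0.08930) S
|Y| = 0.08930 S → |Z| = 1/|Y| = 11.20 Ω, ∠Z = −∠Y = -90.00°

11.20 Ω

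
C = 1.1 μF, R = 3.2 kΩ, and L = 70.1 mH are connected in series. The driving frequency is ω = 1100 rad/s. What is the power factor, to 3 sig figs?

0.974

X_L = ωL = 77.1 Ω
X_C = 1/(ωC) = 826 Ω
Net reactance X = X_L − X_C = -749 Ω
Z = 3200 − j749 Ω
|Z| = √(3200² + 749²) = 3290 Ω
∠Z = arctan(-749/3200) = -13.2°
cos φ = cos(-13.2°) = 0.974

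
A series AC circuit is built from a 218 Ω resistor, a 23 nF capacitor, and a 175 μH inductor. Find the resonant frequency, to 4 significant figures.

ω₀ = 1/√(LC) = 1/√(0.000175 × 2.3e-08) = 498400 rad/s
f₀ = ω₀/(2π) = 79.33 kHz

79.33 kHz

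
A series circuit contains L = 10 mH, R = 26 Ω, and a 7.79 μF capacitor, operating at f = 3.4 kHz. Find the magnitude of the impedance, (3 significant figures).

209 Ω

ω = 2πf = 21360 rad/s
X_L = ωL = 214 Ω
X_C = 1/(ωC) = 6.01 Ω
Net reactance X = X_L − X_C = 208 Ω
Z = 26.0 + j208 Ω
|Z| = √(26.0² + 208²) = 209 Ω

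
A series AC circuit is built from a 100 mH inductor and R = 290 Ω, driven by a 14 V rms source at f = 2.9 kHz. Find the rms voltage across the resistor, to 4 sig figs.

2.200 V

ω = 2πf = 18220 rad/s
X_L = ωL = 1822 Ω
Z = 290.0 + j1822 Ω
|Z| = √(290.0² + 1822²) = 1845 Ω
I = V/|Z| = 7.588 mA
V_R = I·|Z_R| = 0.007588 × 290.0 = 2.200 V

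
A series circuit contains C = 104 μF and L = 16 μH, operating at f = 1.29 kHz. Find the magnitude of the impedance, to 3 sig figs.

1.06 Ω

ω = 2πf = 8105 rad/s
X_L = ωL = 0.130 Ω
X_C = 1/(ωC) = 1.19 Ω
Net reactance X = X_L − X_C = -1.06 Ω
Z = − j1.06 Ω
|Z| = √(0² + 1.06²) = 1.06 Ω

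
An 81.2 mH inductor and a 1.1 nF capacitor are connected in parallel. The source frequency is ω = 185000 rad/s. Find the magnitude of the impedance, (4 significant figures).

X_L = ωL = 15020 Ω
X_C = 1/(ωC) = 4914 Ω
Parallel: admittances add. Y = 1/(jωL) + jωC
Y = (0 + j0.0001369) S
|Y| = 0.0001369 S → |Z| = 1/|Y| = 7303 Ω, ∠Z = −∠Y = -90.00°

7303 Ω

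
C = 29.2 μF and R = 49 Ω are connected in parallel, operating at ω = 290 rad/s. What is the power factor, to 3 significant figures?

X_C = 1/(ωC) = 118 Ω
Parallel: admittances add. Y = 1/R + jωC
Y = (0.0204 + j0.00847) S
|Y| = 0.0221 S → |Z| = 1/|Y| = 45.3 Ω, ∠Z = −∠Y = -22.5°
cos φ = cos(-22.5°) = 0.924

0.924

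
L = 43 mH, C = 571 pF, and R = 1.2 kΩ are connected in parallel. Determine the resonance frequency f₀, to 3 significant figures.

32.1 kHz

ω₀ = 1/√(LC) = 1/√(0.043 × 5.71e-10) = 201800 rad/s
f₀ = ω₀/(2π) = 32.1 kHz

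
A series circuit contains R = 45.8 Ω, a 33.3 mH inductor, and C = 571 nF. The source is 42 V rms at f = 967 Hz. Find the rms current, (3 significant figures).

431 mA

ω = 2πf = 6076 rad/s
X_L = ωL = 202 Ω
X_C = 1/(ωC) = 288 Ω
Net reactance X = X_L − X_C = -85.9 Ω
Z = 45.8 − j85.9 Ω
|Z| = √(45.8² + 85.9²) = 97.4 Ω
I = V/|Z| = 42/97.4 = 431 mA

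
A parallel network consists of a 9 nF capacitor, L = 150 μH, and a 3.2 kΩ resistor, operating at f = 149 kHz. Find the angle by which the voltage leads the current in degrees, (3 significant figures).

-76.5°

ω = 2πf = 936200 rad/s
X_L = ωL = 140 Ω
X_C = 1/(ωC) = 119 Ω
Parallel: admittances add. Y = 1/R + 1/(jωL) + jωC
Y = (0.000313 + j0.00130) S
|Y| = 0.00134 S → |Z| = 1/|Y| = 745 Ω, ∠Z = −∠Y = -76.5°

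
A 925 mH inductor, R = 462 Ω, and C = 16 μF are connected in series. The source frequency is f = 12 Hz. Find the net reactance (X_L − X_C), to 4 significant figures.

ω = 2πf = 75.40 rad/s
X_L = ωL = 69.74 Ω
X_C = 1/(ωC) = 828.9 Ω
X = 69.74 − 828.9 = -759.2 Ω

-759.2 Ω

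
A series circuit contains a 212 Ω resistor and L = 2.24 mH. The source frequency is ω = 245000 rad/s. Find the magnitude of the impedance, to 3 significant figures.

X_L = ωL = 549 Ω
Z = 212 + j549 Ω
|Z| = √(212² + 549²) = 588 Ω

588 Ω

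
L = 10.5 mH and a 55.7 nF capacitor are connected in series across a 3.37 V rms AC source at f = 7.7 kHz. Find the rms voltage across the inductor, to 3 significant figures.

12.5 V

ω = 2πf = 48380 rad/s
X_L = ωL = 508 Ω
X_C = 1/(ωC) = 371 Ω
Net reactance X = X_L − X_C = 137 Ω
Z = j137 Ω
|Z| = √(0² + 137²) = 137 Ω
I = V/|Z| = 24.6 mA
V_L = I·|Z_L| = 0.0246 × 508 = 12.5 V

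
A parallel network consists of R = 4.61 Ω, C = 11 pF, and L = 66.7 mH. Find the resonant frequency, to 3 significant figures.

ω₀ = 1/√(LC) = 1/√(0.0667 × 1.1e-11) = 1.167e+06 rad/s
f₀ = ω₀/(2π) = 186 kHz

186 kHz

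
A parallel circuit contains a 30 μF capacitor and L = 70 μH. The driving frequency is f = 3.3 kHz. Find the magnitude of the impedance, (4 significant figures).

14.94 Ω

ω = 2πf = 20730 rad/s
X_L = ωL = 1.451 Ω
X_C = 1/(ωC) = 1.608 Ω
Parallel: admittances add. Y = 1/(jωL) + jωC
Y = (0 − j0.06695) S
|Y| = 0.06695 S → |Z| = 1/|Y| = 14.94 Ω, ∠Z = −∠Y = 90.00°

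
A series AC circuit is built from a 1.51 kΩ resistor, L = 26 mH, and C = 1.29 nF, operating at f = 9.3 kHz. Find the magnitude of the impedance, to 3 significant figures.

ω = 2πf = 58430 rad/s
X_L = ωL = 1520 Ω
X_C = 1/(ωC) = 13300 Ω
Net reactance X = X_L − X_C = -11700 Ω
Z = 1510 − j11700 Ω
|Z| = √(1510² + 11700²) = 11800 Ω

11800 Ω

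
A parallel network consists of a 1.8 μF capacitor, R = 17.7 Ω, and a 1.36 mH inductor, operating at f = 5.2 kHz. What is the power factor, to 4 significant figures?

0.8413

ω = 2πf = 32670 rad/s
X_L = ωL = 44.43 Ω
X_C = 1/(ωC) = 17.00 Ω
Parallel: admittances add. Y = 1/R + 1/(jωL) + jωC
Y = (0.05650 + j0.03631) S
|Y| = 0.06716 S → |Z| = 1/|Y| = 14.89 Ω, ∠Z = −∠Y = -32.73°
cos φ = cos(-32.73°) = 0.8413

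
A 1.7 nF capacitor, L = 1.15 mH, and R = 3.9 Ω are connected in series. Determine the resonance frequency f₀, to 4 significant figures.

113.8 kHz

ω₀ = 1/√(LC) = 1/√(0.00115 × 1.7e-09) = 715200 rad/s
f₀ = ω₀/(2π) = 113.8 kHz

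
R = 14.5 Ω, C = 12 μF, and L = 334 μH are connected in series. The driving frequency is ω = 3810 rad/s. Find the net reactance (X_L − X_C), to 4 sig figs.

X_L = ωL = 1.273 Ω
X_C = 1/(ωC) = 21.87 Ω
X = 1.273 − 21.87 = -20.60 Ω

-20.60 Ω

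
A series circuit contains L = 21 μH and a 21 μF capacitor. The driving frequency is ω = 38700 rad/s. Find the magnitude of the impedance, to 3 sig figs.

X_L = ωL = 0.813 Ω
X_C = 1/(ωC) = 1.23 Ω
Net reactance X = X_L − X_C = -0.418 Ω
Z = − j0.418 Ω
|Z| = √(0² + 0.418²) = 0.418 Ω

0.418 Ω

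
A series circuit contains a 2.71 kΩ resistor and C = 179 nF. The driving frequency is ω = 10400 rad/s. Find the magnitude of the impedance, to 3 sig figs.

X_C = 1/(ωC) = 537 Ω
Z = 2710 − j537 Ω
|Z| = √(2710² + 537²) = 2760 Ω

2760 Ω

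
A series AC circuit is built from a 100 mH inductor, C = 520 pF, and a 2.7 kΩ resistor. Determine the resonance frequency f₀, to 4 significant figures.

ω₀ = 1/√(LC) = 1/√(0.1 × 5.2e-10) = 138700 rad/s
f₀ = ω₀/(2π) = 22.07 kHz

22.07 kHz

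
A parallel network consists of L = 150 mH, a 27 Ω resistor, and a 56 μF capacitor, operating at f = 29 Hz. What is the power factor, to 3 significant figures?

0.814

ω = 2πf = 182.2 rad/s
X_L = ωL = 27.3 Ω
X_C = 1/(ωC) = 98.0 Ω
Parallel: admittances add. Y = 1/R + 1/(jωL) + jωC
Y = (0.0370 − j0.0264) S
|Y| = 0.0455 S → |Z| = 1/|Y| = 22.0 Ω, ∠Z = −∠Y = 35.5°
cos φ = cos(35.5°) = 0.814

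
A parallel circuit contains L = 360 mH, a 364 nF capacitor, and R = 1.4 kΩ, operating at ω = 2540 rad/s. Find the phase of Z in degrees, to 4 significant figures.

X_L = ωL = 914.4 Ω
X_C = 1/(ωC) = 1082 Ω
Parallel: admittances add. Y = 1/R + 1/(jωL) + jωC
Y = (0.0007143 − j0.0001691) S
|Y| = 0.0007340 S → |Z| = 1/|Y| = 1362 Ω, ∠Z = −∠Y = 13.32°

13.32°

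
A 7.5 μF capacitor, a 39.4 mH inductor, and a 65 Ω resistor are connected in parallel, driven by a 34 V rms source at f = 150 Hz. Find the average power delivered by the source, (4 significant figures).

ω = 2πf = 942.5 rad/s
X_L = ωL = 37.13 Ω
X_C = 1/(ωC) = 141.5 Ω
Parallel: admittances add. Y = 1/R + 1/(jωL) + jωC
Y = (0.01538 − j0.01986) S
|Y| = 0.02512 S → |Z| = 1/|Y| = 39.80 Ω, ∠Z = −∠Y = 52.24°
I = V/|Z| = 854.2 mA
P = VI cos φ = 34 × 0.8542 × cos(52.24°) = 17.78 W

17.78 W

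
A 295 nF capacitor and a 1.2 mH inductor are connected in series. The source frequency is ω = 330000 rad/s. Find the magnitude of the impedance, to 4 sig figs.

X_L = ωL = 396.0 Ω
X_C = 1/(ωC) = 10.27 Ω
Net reactance X = X_L − X_C = 385.7 Ω
Z = j385.7 Ω
|Z| = √(0² + 385.7²) = 385.7 Ω

385.7 Ω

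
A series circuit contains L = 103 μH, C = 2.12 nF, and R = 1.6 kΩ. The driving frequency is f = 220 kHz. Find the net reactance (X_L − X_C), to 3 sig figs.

ω = 2πf = 1.382e+06 rad/s
X_L = ωL = 142 Ω
X_C = 1/(ωC) = 341 Ω
X = 142 − 341 = -199 Ω

-199 Ω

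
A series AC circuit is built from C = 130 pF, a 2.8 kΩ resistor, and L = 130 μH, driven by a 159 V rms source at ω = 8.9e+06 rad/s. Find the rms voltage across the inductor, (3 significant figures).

X_L = ωL = 1160 Ω
X_C = 1/(ωC) = 864 Ω
Net reactance X = X_L − X_C = 293 Ω
Z = 2800 + j293 Ω
|Z| = √(2800² + 293²) = 2820 Ω
I = V/|Z| = 56.5 mA
V_L = I·|Z_L| = 0.0565 × 1160 = 65.3 V

65.3 V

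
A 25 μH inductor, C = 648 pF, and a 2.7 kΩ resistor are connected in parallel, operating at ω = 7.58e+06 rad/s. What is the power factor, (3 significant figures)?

X_L = ωL = 190 Ω
X_C = 1/(ωC) = 204 Ω
Parallel: admittances add. Y = 1/R + 1/(jωL) + jωC
Y = (0.000370 − j0.000365) S
|Y| = 0.000520 S → |Z| = 1/|Y| = 1920 Ω, ∠Z = −∠Y = 44.6°
cos φ = cos(44.6°) = 0.712

0.712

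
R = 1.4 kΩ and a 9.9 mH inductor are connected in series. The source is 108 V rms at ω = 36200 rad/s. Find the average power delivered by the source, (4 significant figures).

X_L = ωL = 358.4 Ω
Z = 1400 + j358.4 Ω
|Z| = √(1400² + 358.4²) = 1445 Ω
∠Z = arctan(358.4/1400) = 14.36°
I = V/|Z| = 74.73 mA
P = VI cos φ = 108 × 0.07473 × cos(14.36°) = 7.819 W

7.819 W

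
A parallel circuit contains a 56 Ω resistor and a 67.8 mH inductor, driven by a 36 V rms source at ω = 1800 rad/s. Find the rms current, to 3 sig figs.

X_L = ωL = 122 Ω
Parallel: admittances add. Y = 1/R + 1/(jωL)
Y = (0.0179 − j0.00819) S
|Y| = 0.0196 S → |Z| = 1/|Y| = 50.9 Ω, ∠Z = −∠Y = 24.6°
I = V/|Z| = 36/50.9 = 707 mA

707 mA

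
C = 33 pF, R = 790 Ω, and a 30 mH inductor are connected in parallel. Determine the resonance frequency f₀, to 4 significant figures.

ω₀ = 1/√(LC) = 1/√(0.03 × 3.3e-11) = 1.005e+06 rad/s
f₀ = ω₀/(2π) = 160.0 kHz

160.0 kHz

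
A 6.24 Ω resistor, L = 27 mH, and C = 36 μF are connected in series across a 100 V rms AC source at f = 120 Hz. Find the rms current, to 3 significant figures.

ω = 2πf = 754.0 rad/s
X_L = ωL = 20.4 Ω
X_C = 1/(ωC) = 36.8 Ω
Net reactance X = X_L − X_C = -16.5 Ω
Z = 6.24 − j16.5 Ω
|Z| = √(6.24² + 16.5²) = 17.6 Ω
I = V/|Z| = 100/17.6 = 5.67 A

5.67 A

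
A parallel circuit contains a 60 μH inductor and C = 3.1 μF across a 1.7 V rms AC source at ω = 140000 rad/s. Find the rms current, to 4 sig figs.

535.4 mA

X_L = ωL = 8.400 Ω
X_C = 1/(ωC) = 2.304 Ω
Parallel: admittances add. Y = 1/(jωL) + jωC
Y = (0 + j0.3150) S
|Y| = 0.3150 S → |Z| = 1/|Y| = 3.175 Ω, ∠Z = −∠Y = -90.00°
I = V/|Z| = 1.7/3.175 = 535.4 mA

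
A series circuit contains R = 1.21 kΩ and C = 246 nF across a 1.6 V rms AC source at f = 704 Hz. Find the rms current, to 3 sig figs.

ω = 2πf = 4423 rad/s
X_C = 1/(ωC) = 919 Ω
Z = 1210 − j919 Ω
|Z| = √(1210² + 919²) = 1520 Ω
I = V/|Z| = 1.6/1520 = 1.05 mA

1.05 mA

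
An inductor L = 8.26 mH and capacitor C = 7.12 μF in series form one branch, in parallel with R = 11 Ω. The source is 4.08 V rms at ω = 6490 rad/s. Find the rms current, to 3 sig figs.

X_L = ωL = 53.6 Ω
X_C = 1/(ωC) = 21.6 Ω
Branch 1: Z₁ = R = 11.0 Ω
Branch 2 (series LC): Z₂ = j(X_L − X_C) = j32.0 Ω
Parallel: Z = Z₁Z₂/(Z₁+Z₂), |Z| = 10.4 Ω, ∠Z = 19.0°
I = V/|Z| = 4.08/10.4 = 392 mA

392 mA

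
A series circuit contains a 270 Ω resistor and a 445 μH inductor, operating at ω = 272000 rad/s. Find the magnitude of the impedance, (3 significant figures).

296 Ω

X_L = ωL = 121 Ω
Z = 270 + j121 Ω
|Z| = √(270² + 121²) = 296 Ω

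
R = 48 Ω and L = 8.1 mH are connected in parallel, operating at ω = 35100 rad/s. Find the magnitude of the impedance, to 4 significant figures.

47.33 Ω

X_L = ωL = 284.3 Ω
Parallel: admittances add. Y = 1/R + 1/(jωL)
Y = (0.02083 − j0.003517) S
|Y| = 0.02113 S → |Z| = 1/|Y| = 47.33 Ω, ∠Z = −∠Y = 9.583°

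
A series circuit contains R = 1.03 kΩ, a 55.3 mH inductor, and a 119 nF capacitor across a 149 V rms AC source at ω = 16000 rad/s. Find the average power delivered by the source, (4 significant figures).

X_L = ωL = 884.8 Ω
X_C = 1/(ωC) = 525.2 Ω
Net reactance X = X_L − X_C = 359.6 Ω
Z = 1030 + j359.6 Ω
|Z| = √(1030² + 359.6²) = 1091 Ω
∠Z = arctan(359.6/1030) = 19.24°
I = V/|Z| = 136.6 mA
P = VI cos φ = 149 × 0.1366 × cos(19.24°) = 19.21 W

19.21 W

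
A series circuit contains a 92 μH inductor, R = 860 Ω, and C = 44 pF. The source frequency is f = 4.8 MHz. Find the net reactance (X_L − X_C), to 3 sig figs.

2020 Ω

ω = 2πf = 3.016e+07 rad/s
X_L = ωL = 2770 Ω
X_C = 1/(ωC) = 754 Ω
X = 2770 − 754 = 2020 Ω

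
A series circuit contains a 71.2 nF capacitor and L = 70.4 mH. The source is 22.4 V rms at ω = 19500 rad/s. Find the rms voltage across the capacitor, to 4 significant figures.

24.72 V

X_L = ωL = 1373 Ω
X_C = 1/(ωC) = 720.3 Ω
Net reactance X = X_L − X_C = 652.5 Ω
Z = j652.5 Ω
|Z| = √(0² + 652.5²) = 652.5 Ω
I = V/|Z| = 34.33 mA
V_C = I·|Z_C| = 0.03433 × 720.3 = 24.72 V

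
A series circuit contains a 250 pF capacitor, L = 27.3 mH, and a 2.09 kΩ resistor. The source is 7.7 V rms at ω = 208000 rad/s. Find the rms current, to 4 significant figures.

561.5 μA

X_L = ωL = 5678 Ω
X_C = 1/(ωC) = 19230 Ω
Net reactance X = X_L − X_C = -13550 Ω
Z = 2090 − j13550 Ω
|Z| = √(2090² + 13550²) = 13710 Ω
I = V/|Z| = 7.7/13710 = 561.5 μA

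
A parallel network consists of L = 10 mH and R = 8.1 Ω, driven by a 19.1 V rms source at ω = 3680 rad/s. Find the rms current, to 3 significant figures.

X_L = ωL = 36.8 Ω
Parallel: admittances add. Y = 1/R + 1/(jωL)
Y = (0.123 − j0.0272) S
|Y| = 0.126 S → |Z| = 1/|Y| = 7.91 Ω, ∠Z = −∠Y = 12.4°
I = V/|Z| = 19.1/7.91 = 2.41 A

2.41 A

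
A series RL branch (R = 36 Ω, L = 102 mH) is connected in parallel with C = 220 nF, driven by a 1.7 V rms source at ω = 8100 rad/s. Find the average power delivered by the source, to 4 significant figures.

X_L = ωL = 826.2 Ω
X_C = 1/(ωC) = 561.2 Ω
Branch 1 (R+jX_L): Z₁ = 36.00 + j826.2 Ω, |Z₁| = 827.0 Ω
Branch 2 (−jX_C): Z₂ = −j561.2 Ω
Parallel: Z = Z₁Z₂/(Z₁+Z₂), |Z| = 1735 Ω, ∠Z = -84.76°
I = V/|Z| = 979.8 μA
P = VI cos φ = 1.7 × 0.0009798 × cos(-84.76°) = 152.1 μW

152.1 μW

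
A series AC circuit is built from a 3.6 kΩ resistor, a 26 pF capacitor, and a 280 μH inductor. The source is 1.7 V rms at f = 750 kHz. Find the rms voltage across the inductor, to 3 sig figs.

ω = 2πf = 4.712e+06 rad/s
X_L = ωL = 1320 Ω
X_C = 1/(ωC) = 8160 Ω
Net reactance X = X_L − X_C = -6840 Ω
Z = 3600 − j6840 Ω
|Z| = √(3600² + 6840²) = 7730 Ω
I = V/|Z| = 220 μA
V_L = I·|Z_L| = 0.000220 × 1320 = 0.290 V

0.290 V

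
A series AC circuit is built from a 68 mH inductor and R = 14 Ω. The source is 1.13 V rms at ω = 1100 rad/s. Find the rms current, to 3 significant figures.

X_L = ωL = 74.8 Ω
Z = 14.0 + j74.8 Ω
|Z| = √(14.0² + 74.8²) = 76.1 Ω
I = V/|Z| = 1.13/76.1 = 14.8 mA

14.8 mA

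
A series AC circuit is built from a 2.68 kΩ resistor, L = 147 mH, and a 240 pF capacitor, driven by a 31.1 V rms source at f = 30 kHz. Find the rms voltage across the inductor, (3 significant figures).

ω = 2πf = 188500 rad/s
X_L = ωL = 27700 Ω
X_C = 1/(ωC) = 22100 Ω
Net reactance X = X_L − X_C = 5600 Ω
Z = 2680 + j5600 Ω
|Z| = √(2680² + 5600²) = 6210 Ω
I = V/|Z| = 5.01 mA
V_L = I·|Z_L| = 0.00501 × 27700 = 139 V

139 V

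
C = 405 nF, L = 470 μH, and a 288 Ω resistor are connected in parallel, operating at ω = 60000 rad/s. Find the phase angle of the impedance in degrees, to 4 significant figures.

X_L = ωL = 28.20 Ω
X_C = 1/(ωC) = 41.15 Ω
Parallel: admittances add. Y = 1/R + 1/(jωL) + jωC
Y = (0.003472 − j0.01116) S
|Y| = 0.01169 S → |Z| = 1/|Y| = 85.55 Ω, ∠Z = −∠Y = 72.72°

72.72°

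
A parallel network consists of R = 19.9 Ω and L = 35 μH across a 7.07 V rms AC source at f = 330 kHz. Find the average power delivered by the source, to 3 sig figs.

2.51 W

ω = 2πf = 2.073e+06 rad/s
X_L = ωL = 72.6 Ω
Parallel: admittances add. Y = 1/R + 1/(jωL)
Y = (0.0503 − j0.0138) S
|Y| = 0.0521 S → |Z| = 1/|Y| = 19.2 Ω, ∠Z = −∠Y = 15.3°
I = V/|Z| = 368 mA
P = VI cos φ = 7.07 × 0.368 × cos(15.3°) = 2.51 W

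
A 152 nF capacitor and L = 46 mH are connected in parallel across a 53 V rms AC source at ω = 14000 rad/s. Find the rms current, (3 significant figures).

X_L = ωL = 644 Ω
X_C = 1/(ωC) = 470 Ω
Parallel: admittances add. Y = 1/(jωL) + jωC
Y = (0 + j0.000575) S
|Y| = 0.000575 S → |Z| = 1/|Y| = 1740 Ω, ∠Z = −∠Y = -90.0°
I = V/|Z| = 53/1740 = 30.5 mA

30.5 mA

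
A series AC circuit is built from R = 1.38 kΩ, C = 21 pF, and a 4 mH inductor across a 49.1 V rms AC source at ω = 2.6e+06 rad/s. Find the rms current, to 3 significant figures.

6.11 mA

X_L = ωL = 10400 Ω
X_C = 1/(ωC) = 18300 Ω
Net reactance X = X_L − X_C = -7920 Ω
Z = 1380 − j7920 Ω
|Z| = √(1380² + 7920²) = 8030 Ω
I = V/|Z| = 49.1/8030 = 6.11 mA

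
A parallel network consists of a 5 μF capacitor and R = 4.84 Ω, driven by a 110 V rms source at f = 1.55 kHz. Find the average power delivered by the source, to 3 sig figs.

ω = 2πf = 9739 rad/s
X_C = 1/(ωC) = 20.5 Ω
Parallel: admittances add. Y = 1/R + jωC
Y = (0.207 + j0.0487) S
|Y| = 0.212 S → |Z| = 1/|Y| = 4.71 Ω, ∠Z = −∠Y = -13.3°
I = V/|Z| = 23.3 A
P = VI cos φ = 110 × 23.3 × cos(-13.3°) = 2.50 kW

2.50 kW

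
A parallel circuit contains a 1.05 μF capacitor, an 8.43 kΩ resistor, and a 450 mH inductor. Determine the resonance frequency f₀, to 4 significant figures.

ω₀ = 1/√(LC) = 1/√(0.45 × 1.05e-06) = 1455 rad/s
f₀ = ω₀/(2π) = 231.5 Hz

231.5 Hz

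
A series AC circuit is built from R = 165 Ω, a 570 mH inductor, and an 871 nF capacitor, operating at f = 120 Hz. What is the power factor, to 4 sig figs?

ω = 2πf = 754.0 rad/s
X_L = ωL = 429.8 Ω
X_C = 1/(ωC) = 1523 Ω
Net reactance X = X_L − X_C = -1093 Ω
Z = 165.0 − j1093 Ω
|Z| = √(165.0² + 1093²) = 1105 Ω
∠Z = arctan(-1093/165.0) = -81.42°
cos φ = cos(-81.42°) = 0.1493

0.1493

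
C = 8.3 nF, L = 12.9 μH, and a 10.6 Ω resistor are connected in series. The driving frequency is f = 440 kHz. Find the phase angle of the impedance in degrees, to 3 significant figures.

ω = 2πf = 2.765e+06 rad/s
X_L = ωL = 35.7 Ω
X_C = 1/(ωC) = 43.6 Ω
Net reactance X = X_L − X_C = -7.92 Ω
Z = 10.6 − j7.92 Ω
|Z| = √(10.6² + 7.92²) = 13.2 Ω
∠Z = arctan(-7.92/10.6) = -36.8°

-36.8°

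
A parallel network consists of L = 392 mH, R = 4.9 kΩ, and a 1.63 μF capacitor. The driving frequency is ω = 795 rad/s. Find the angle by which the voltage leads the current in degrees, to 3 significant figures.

X_L = ωL = 312 Ω
X_C = 1/(ωC) = 772 Ω
Parallel: admittances add. Y = 1/R + 1/(jωL) + jωC
Y = (0.000204 − j0.00191) S
|Y| = 0.00192 S → |Z| = 1/|Y| = 520 Ω, ∠Z = −∠Y = 83.9°

83.9°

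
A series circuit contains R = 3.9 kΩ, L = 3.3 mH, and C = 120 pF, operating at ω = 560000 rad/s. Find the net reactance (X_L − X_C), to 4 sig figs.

-13030 Ω

X_L = ωL = 1848 Ω
X_C = 1/(ωC) = 14880 Ω
X = 1848 − 14880 = -13030 Ω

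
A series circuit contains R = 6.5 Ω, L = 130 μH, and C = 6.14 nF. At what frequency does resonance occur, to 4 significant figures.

178.1 kHz

ω₀ = 1/√(LC) = 1/√(0.00013 × 6.14e-09) = 1.119e+06 rad/s
f₀ = ω₀/(2π) = 178.1 kHz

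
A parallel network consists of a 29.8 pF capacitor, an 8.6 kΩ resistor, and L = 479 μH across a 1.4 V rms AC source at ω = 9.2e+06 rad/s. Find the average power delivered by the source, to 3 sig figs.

228 μW

X_L = ωL = 4410 Ω
X_C = 1/(ωC) = 3650 Ω
Parallel: admittances add. Y = 1/R + 1/(jωL) + jωC
Y = (0.000116 + j4.72e-05) S
|Y| = 0.000126 S → |Z| = 1/|Y| = 7970 Ω, ∠Z = −∠Y = -22.1°
I = V/|Z| = 176 μA
P = VI cos φ = 1.4 × 0.000176 × cos(-22.1°) = 228 μW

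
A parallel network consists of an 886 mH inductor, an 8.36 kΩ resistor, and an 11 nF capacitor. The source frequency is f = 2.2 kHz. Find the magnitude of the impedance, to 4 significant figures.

ω = 2πf = 13820 rad/s
X_L = ωL = 12250 Ω
X_C = 1/(ωC) = 6577 Ω
Parallel: admittances add. Y = 1/R + 1/(jωL) + jωC
Y = (0.0001196 + j7.04e-05) S
|Y| = 0.0001388 S → |Z| = 1/|Y| = 7205 Ω, ∠Z = −∠Y = -30.48°

7205 Ω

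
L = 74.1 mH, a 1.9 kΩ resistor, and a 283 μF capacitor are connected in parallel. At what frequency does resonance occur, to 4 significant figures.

34.76 Hz

ω₀ = 1/√(LC) = 1/√(0.0741 × 0.000283) = 218.4 rad/s
f₀ = ω₀/(2π) = 34.76 Hz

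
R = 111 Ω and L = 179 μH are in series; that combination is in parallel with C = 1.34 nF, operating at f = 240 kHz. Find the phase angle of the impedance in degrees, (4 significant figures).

ω = 2πf = 1.508e+06 rad/s
X_L = ωL = 269.9 Ω
X_C = 1/(ωC) = 494.9 Ω
Branch 1 (R+jX_L): Z₁ = 111.0 + j269.9 Ω, |Z₁| = 291.9 Ω
Branch 2 (−jX_C): Z₂ = −j494.9 Ω
Parallel: Z = Z₁Z₂/(Z₁+Z₂), |Z| = 575.8 Ω, ∠Z = 41.38°

41.38°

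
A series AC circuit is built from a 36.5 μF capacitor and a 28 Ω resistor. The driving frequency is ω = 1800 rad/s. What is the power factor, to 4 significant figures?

X_C = 1/(ωC) = 15.22 Ω
Z = 28.00 − j15.22 Ω
|Z| = √(28.00² + 15.22²) = 31.87 Ω
∠Z = arctan(-15.22/28.00) = -28.53°
cos φ = cos(-28.53°) = 0.8786

0.8786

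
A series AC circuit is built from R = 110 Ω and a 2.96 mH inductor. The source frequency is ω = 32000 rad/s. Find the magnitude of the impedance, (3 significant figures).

X_L = ωL = 94.7 Ω
Z = 110 + j94.7 Ω
|Z| = √(110² + 94.7²) = 145 Ω

145 Ω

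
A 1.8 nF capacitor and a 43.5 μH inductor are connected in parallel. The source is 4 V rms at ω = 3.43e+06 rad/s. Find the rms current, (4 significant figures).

2.113 mA

X_L = ωL = 149.2 Ω
X_C = 1/(ωC) = 162.0 Ω
Parallel: admittances add. Y = 1/(jωL) + jωC
Y = (0 − j0.0005282) S
|Y| = 0.0005282 S → |Z| = 1/|Y| = 1893 Ω, ∠Z = −∠Y = 90.00°
I = V/|Z| = 4/1893 = 2.113 mA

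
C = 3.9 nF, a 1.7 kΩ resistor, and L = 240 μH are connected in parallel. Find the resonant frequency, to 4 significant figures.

ω₀ = 1/√(LC) = 1/√(0.00024 × 3.9e-09) = 1.034e+06 rad/s
f₀ = ω₀/(2π) = 164.5 kHz

164.5 kHz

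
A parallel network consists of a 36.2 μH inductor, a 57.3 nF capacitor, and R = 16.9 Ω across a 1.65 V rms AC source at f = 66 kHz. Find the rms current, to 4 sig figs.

ω = 2πf = 414700 rad/s
X_L = ωL = 15.01 Ω
X_C = 1/(ωC) = 42.08 Ω
Parallel: admittances add. Y = 1/R + 1/(jωL) + jωC
Y = (0.05917 − j0.04285) S
|Y| = 0.07306 S → |Z| = 1/|Y| = 13.69 Ω, ∠Z = −∠Y = 35.91°
I = V/|Z| = 1.65/13.69 = 120.5 mA

120.5 mA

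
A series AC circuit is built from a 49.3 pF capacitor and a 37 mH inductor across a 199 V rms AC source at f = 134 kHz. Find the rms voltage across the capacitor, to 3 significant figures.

ω = 2πf = 841900 rad/s
X_L = ωL = 31200 Ω
X_C = 1/(ωC) = 24100 Ω
Net reactance X = X_L − X_C = 7060 Ω
Z = j7060 Ω
|Z| = √(0² + 7060²) = 7060 Ω
I = V/|Z| = 28.2 mA
V_C = I·|Z_C| = 0.0282 × 24100 = 679 V

679 V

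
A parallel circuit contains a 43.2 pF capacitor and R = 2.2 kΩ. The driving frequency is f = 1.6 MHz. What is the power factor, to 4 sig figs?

0.7230

ω = 2πf = 1.005e+07 rad/s
X_C = 1/(ωC) = 2303 Ω
Parallel: admittances add. Y = 1/R + jωC
Y = (0.0004545 + j0.0004343) S
|Y| = 0.0006287 S → |Z| = 1/|Y| = 1591 Ω, ∠Z = −∠Y = -43.69°
cos φ = cos(-43.69°) = 0.7230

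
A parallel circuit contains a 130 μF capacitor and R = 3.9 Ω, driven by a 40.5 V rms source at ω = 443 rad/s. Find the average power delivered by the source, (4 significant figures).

420.6 W

X_C = 1/(ωC) = 17.36 Ω
Parallel: admittances add. Y = 1/R + jωC
Y = (0.2564 + j0.05759) S
|Y| = 0.2628 S → |Z| = 1/|Y| = 3.805 Ω, ∠Z = −∠Y = -12.66°
I = V/|Z| = 10.64 A
P = VI cos φ = 40.5 × 10.64 × cos(-12.66°) = 420.6 W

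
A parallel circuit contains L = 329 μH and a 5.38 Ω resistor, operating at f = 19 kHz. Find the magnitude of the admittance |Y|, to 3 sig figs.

188 mS

ω = 2πf = 119400 rad/s
X_L = ωL = 39.3 Ω
Parallel: admittances add. Y = 1/R + 1/(jωL)
Y = (0.186 − j0.0255) S
|Y| = 0.188 S → |Z| = 1/|Y| = 5.33 Ω, ∠Z = −∠Y = 7.80°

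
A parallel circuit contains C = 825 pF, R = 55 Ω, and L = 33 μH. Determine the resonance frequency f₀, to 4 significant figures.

964.6 kHz

ω₀ = 1/√(LC) = 1/√(3.3e-05 × 8.25e-10) = 6.061e+06 rad/s
f₀ = ω₀/(2π) = 964.6 kHz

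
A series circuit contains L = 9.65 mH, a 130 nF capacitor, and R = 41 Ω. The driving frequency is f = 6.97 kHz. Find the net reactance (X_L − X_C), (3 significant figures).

ω = 2πf = 43790 rad/s
X_L = ωL = 423 Ω
X_C = 1/(ωC) = 176 Ω
X = 423 − 176 = 247 Ω

247 Ω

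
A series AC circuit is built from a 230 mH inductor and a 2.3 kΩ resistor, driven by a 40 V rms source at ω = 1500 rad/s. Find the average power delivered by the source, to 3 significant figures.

680 mW

X_L = ωL = 345 Ω
Z = 2300 + j345 Ω
|Z| = √(2300² + 345²) = 2330 Ω
∠Z = arctan(345/2300) = 8.53°
I = V/|Z| = 17.2 mA
P = VI cos φ = 40 × 0.0172 × cos(8.53°) = 680 mW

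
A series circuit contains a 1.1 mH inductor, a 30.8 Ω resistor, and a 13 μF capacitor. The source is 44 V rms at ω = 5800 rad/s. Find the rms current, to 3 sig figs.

X_L = ωL = 6.38 Ω
X_C = 1/(ωC) = 13.3 Ω
Net reactance X = X_L − X_C = -6.88 Ω
Z = 30.8 − j6.88 Ω
|Z| = √(30.8² + 6.88²) = 31.6 Ω
I = V/|Z| = 44/31.6 = 1.39 A

1.39 A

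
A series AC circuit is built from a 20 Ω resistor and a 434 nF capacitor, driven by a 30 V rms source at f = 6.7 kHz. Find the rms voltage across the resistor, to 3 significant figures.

ω = 2πf = 42100 rad/s
X_C = 1/(ωC) = 54.7 Ω
Z = 20.0 − j54.7 Ω
|Z| = √(20.0² + 54.7²) = 58.3 Ω
I = V/|Z| = 515 mA
V_R = I·|Z_R| = 0.515 × 20.0 = 10.3 V

10.3 V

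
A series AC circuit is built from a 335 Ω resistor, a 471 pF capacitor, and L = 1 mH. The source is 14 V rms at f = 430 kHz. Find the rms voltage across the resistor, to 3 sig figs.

2.41 V

ω = 2πf = 2.702e+06 rad/s
X_L = ωL = 2700 Ω
X_C = 1/(ωC) = 786 Ω
Net reactance X = X_L − X_C = 1920 Ω
Z = 335 + j1920 Ω
|Z| = √(335² + 1920²) = 1950 Ω
I = V/|Z| = 7.20 mA
V_R = I·|Z_R| = 0.00720 × 335 = 2.41 V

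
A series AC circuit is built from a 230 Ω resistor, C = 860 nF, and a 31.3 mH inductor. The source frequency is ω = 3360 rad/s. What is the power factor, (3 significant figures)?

X_L = ωL = 105 Ω
X_C = 1/(ωC) = 346 Ω
Net reactance X = X_L − X_C = -241 Ω
Z = 230 − j241 Ω
|Z| = √(230² + 241²) = 333 Ω
∠Z = arctan(-241/230) = -46.3°
cos φ = cos(-46.3°) = 0.691

0.691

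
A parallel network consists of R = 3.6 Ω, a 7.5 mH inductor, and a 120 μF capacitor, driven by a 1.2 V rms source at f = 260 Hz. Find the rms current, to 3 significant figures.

361 mA

ω = 2πf = 1634 rad/s
X_L = ωL = 12.3 Ω
X_C = 1/(ωC) = 5.10 Ω
Parallel: admittances add. Y = 1/R + 1/(jωL) + jωC
Y = (0.278 + j0.114) S
|Y| = 0.300 S → |Z| = 1/|Y| = 3.33 Ω, ∠Z = −∠Y = -22.4°
I = V/|Z| = 1.2/3.33 = 361 mA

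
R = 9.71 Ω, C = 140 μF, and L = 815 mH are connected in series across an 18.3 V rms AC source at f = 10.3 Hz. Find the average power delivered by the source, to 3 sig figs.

ω = 2πf = 64.72 rad/s
X_L = ωL = 52.7 Ω
X_C = 1/(ωC) = 110 Ω
Net reactance X = X_L − X_C = -57.6 Ω
Z = 9.71 − j57.6 Ω
|Z| = √(9.71² + 57.6²) = 58.4 Ω
∠Z = arctan(-57.6/9.71) = -80.4°
I = V/|Z| = 313 mA
P = VI cos φ = 18.3 × 0.313 × cos(-80.4°) = 952 mW

952 mW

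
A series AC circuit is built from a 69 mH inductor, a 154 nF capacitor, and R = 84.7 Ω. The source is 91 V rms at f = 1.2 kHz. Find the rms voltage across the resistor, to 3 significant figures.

ω = 2πf = 7540 rad/s
X_L = ωL = 520 Ω
X_C = 1/(ωC) = 861 Ω
Net reactance X = X_L − X_C = -341 Ω
Z = 84.7 − j341 Ω
|Z| = √(84.7² + 341²) = 351 Ω
I = V/|Z| = 259 mA
V_R = I·|Z_R| = 0.259 × 84.7 = 21.9 V

21.9 V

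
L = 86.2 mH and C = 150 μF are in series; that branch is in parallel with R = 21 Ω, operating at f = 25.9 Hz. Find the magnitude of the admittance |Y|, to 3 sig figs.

ω = 2πf = 162.7 rad/s
X_L = ωL = 14.0 Ω
X_C = 1/(ωC) = 41.0 Ω
Branch 1: Z₁ = R = 21.0 Ω
Branch 2 (series LC): Z₂ = j(X_L − X_C) = −j26.9 Ω
Parallel: Z = Z₁Z₂/(Z₁+Z₂), |Z| = 16.6 Ω, ∠Z = -37.9°
|Y| = 1/|Z| = 60.4 mS

60.4 mS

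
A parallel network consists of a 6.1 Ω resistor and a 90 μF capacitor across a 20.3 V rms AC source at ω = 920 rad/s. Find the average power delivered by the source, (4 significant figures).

X_C = 1/(ωC) = 12.08 Ω
Parallel: admittances add. Y = 1/R + jωC
Y = (0.1639 + j0.08280) S
|Y| = 0.1837 S → |Z| = 1/|Y| = 5.445 Ω, ∠Z = −∠Y = -26.80°
I = V/|Z| = 3.728 A
P = VI cos φ = 20.3 × 3.728 × cos(-26.80°) = 67.56 W

67.56 W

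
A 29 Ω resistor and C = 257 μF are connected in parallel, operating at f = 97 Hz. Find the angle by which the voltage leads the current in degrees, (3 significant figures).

-77.6°

ω = 2πf = 609.5 rad/s
X_C = 1/(ωC) = 6.38 Ω
Parallel: admittances add. Y = 1/R + jωC
Y = (0.0345 + j0.157) S
|Y| = 0.160 S → |Z| = 1/|Y| = 6.24 Ω, ∠Z = −∠Y = -77.6°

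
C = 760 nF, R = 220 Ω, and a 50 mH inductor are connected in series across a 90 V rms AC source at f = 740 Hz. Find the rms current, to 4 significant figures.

ω = 2πf = 4650 rad/s
X_L = ωL = 232.5 Ω
X_C = 1/(ωC) = 283.0 Ω
Net reactance X = X_L − X_C = -50.51 Ω
Z = 220.0 − j50.51 Ω
|Z| = √(220.0² + 50.51²) = 225.7 Ω
I = V/|Z| = 90/225.7 = 398.7 mA

398.7 mA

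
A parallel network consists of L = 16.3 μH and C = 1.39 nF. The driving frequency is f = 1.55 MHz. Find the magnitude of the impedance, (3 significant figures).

138 Ω

ω = 2πf = 9.739e+06 rad/s
X_L = ωL = 159 Ω
X_C = 1/(ωC) = 73.9 Ω
Parallel: admittances add. Y = 1/(jωL) + jωC
Y = (0 + j0.00724) S
|Y| = 0.00724 S → |Z| = 1/|Y| = 138 Ω, ∠Z = −∠Y = -90.0°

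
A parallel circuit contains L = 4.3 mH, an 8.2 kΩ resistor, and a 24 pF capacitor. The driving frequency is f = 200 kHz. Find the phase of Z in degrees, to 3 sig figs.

51.8°

ω = 2πf = 1.257e+06 rad/s
X_L = ωL = 5400 Ω
X_C = 1/(ωC) = 33200 Ω
Parallel: admittances add. Y = 1/R + 1/(jωL) + jωC
Y = (0.000122 − j0.000155) S
|Y| = 0.000197 S → |Z| = 1/|Y| = 5070 Ω, ∠Z = −∠Y = 51.8°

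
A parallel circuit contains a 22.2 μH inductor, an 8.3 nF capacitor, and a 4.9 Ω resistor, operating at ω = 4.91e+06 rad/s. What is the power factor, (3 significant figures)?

X_L = ωL = 109 Ω
X_C = 1/(ωC) = 24.5 Ω
Parallel: admittances add. Y = 1/R + 1/(jωL) + jωC
Y = (0.204 + j0.0316) S
|Y| = 0.207 S → |Z| = 1/|Y| = 4.84 Ω, ∠Z = −∠Y = -8.80°
cos φ = cos(-8.80°) = 0.988

0.988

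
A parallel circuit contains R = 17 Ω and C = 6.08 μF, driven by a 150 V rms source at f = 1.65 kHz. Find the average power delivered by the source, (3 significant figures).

ω = 2πf = 10370 rad/s
X_C = 1/(ωC) = 15.9 Ω
Parallel: admittances add. Y = 1/R + jωC
Y = (0.0588 + j0.0630) S
|Y| = 0.0862 S → |Z| = 1/|Y| = 11.6 Ω, ∠Z = −∠Y = -47.0°
I = V/|Z| = 12.9 A
P = VI cos φ = 150 × 12.9 × cos(-47.0°) = 1.32 kW

1.32 kW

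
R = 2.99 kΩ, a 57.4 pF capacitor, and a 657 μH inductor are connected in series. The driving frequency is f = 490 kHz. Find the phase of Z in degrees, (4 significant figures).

ω = 2πf = 3.079e+06 rad/s
X_L = ωL = 2023 Ω
X_C = 1/(ωC) = 5659 Ω
Net reactance X = X_L − X_C = -3636 Ω
Z = 2990 − j3636 Ω
|Z| = √(2990² + 3636²) = 4707 Ω
∠Z = arctan(-3636/2990) = -50.57°

-50.57°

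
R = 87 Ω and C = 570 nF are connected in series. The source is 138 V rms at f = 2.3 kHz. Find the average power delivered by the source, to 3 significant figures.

ω = 2πf = 14450 rad/s
X_C = 1/(ωC) = 121 Ω
Z = 87.0 − j121 Ω
|Z| = √(87.0² + 121²) = 149 Ω
∠Z = arctan(-121/87.0) = -54.4°
I = V/|Z| = 924 mA
P = VI cos φ = 138 × 0.924 × cos(-54.4°) = 74.3 W

74.3 W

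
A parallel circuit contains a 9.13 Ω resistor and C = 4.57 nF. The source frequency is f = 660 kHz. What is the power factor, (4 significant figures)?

0.9854

ω = 2πf = 4.147e+06 rad/s
X_C = 1/(ωC) = 52.77 Ω
Parallel: admittances add. Y = 1/R + jωC
Y = (0.1095 + j0.01895) S
|Y| = 0.1112 S → |Z| = 1/|Y| = 8.996 Ω, ∠Z = −∠Y = -9.816°
cos φ = cos(-9.816°) = 0.9854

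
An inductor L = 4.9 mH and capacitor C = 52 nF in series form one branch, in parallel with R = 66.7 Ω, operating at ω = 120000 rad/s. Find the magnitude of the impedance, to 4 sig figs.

X_L = ωL = 588.0 Ω
X_C = 1/(ωC) = 160.3 Ω
Branch 1: Z₁ = R = 66.70 Ω
Branch 2 (series LC): Z₂ = j(X_L − X_C) = j427.7 Ω
Parallel: Z = Z₁Z₂/(Z₁+Z₂), |Z| = 65.90 Ω, ∠Z = 8.863°

65.90 Ω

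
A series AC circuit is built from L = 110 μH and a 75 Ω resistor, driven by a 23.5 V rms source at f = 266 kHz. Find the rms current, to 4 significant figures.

ω = 2πf = 1.671e+06 rad/s
X_L = ωL = 183.8 Ω
Z = 75.00 + j183.8 Ω
|Z| = √(75.00² + 183.8²) = 198.6 Ω
I = V/|Z| = 23.5/198.6 = 118.4 mA

118.4 mA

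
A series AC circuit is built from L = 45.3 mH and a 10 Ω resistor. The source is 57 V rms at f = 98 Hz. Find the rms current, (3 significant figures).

ω = 2πf = 615.8 rad/s
X_L = ωL = 27.9 Ω
Z = 10.0 + j27.9 Ω
|Z| = √(10.0² + 27.9²) = 29.6 Ω
I = V/|Z| = 57/29.6 = 1.92 A

1.92 A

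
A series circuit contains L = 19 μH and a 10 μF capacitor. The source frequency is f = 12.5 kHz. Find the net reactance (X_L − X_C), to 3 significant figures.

ω = 2πf = 78540 rad/s
X_L = ωL = 1.49 Ω
X_C = 1/(ωC) = 1.27 Ω
X = 1.49 − 1.27 = 0.219 Ω

0.219 Ω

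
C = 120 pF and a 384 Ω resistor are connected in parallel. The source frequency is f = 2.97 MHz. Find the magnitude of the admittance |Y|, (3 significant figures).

3.43 mS

ω = 2πf = 1.866e+07 rad/s
X_C = 1/(ωC) = 447 Ω
Parallel: admittances add. Y = 1/R + jωC
Y = (0.00260 + j0.00224) S
|Y| = 0.00343 S → |Z| = 1/|Y| = 291 Ω, ∠Z = −∠Y = -40.7°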